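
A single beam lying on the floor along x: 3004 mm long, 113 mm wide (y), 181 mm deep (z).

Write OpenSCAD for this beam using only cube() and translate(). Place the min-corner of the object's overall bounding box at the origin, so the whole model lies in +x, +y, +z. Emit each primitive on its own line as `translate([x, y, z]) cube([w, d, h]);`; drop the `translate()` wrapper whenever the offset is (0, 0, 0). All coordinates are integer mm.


cube([3004, 113, 181]);


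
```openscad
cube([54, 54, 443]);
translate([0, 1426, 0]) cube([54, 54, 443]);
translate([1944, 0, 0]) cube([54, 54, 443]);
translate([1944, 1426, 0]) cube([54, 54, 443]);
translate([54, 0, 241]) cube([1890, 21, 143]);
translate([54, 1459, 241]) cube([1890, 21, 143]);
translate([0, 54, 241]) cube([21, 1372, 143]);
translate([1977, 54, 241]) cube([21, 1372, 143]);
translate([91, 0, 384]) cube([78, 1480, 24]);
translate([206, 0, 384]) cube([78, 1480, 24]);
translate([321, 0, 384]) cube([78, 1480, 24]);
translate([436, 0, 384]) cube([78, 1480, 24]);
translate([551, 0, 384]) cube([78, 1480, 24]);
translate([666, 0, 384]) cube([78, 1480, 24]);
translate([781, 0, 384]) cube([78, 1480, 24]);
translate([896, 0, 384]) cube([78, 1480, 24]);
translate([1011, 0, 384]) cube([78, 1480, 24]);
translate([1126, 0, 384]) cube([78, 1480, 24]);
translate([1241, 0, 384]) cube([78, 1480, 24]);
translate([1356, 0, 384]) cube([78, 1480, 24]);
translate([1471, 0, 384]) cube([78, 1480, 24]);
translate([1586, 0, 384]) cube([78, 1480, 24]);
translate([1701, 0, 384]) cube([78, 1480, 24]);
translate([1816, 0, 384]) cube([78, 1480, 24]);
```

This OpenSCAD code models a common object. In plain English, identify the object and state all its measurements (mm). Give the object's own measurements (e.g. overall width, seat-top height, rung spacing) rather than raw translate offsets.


A bed frame 1998 mm long (x) by 1480 mm wide (y). Four 54×54 mm corner posts, 443 mm tall, at the corners of the footprint. Four rails of 21 mm thickness and 143 mm height run between adjacent posts with their undersides at z = 241 mm, their outer faces flush with the outside of the frame (the two x-running rails run between the posts' inner faces; the two y-running rails run between the posts' inner faces). 16 slats, each 78 mm wide (x) and 24 mm thick, lie across the top of the two x-running rails, running the full 1480 mm width of the frame in y; along x they sit between the end posts with a 37 mm gap after the −x posts and between neighbouring slats, leaving 50 mm before the +x posts.


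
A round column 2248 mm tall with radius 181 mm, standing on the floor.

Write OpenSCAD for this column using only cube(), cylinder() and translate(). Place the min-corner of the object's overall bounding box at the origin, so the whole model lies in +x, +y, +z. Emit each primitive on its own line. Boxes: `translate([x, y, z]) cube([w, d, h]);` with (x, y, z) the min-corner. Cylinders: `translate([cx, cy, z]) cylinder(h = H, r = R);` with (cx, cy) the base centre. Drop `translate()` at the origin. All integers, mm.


translate([181, 181, 0]) cylinder(h = 2248, r = 181);


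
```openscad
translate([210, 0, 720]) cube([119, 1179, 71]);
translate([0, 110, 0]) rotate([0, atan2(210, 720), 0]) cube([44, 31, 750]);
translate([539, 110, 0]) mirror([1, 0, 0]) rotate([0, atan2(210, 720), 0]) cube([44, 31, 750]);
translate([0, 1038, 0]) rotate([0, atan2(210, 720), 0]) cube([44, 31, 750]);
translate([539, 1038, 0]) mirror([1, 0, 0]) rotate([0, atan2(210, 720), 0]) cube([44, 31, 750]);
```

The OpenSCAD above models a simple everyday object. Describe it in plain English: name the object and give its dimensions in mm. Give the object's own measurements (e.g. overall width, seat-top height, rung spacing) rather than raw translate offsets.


A sawhorse. A 119×1179×71 mm beam (x, y, z) sits on two A-frame leg pairs. Each pair is two raked legs of 44×31 mm section (31 mm along y) splaying symmetrically in x. Each leg rises 720 mm vertically over 210 mm of horizontal reach and is 750 mm long along its own axis. Every leg's outer bottom edge rests on the floor and its outer top edge meets a bottom edge of the beam — the left legs (tilting toward +x) meet the beam's −x bottom edge, the right legs (their mirror images, tilting toward −x) meet its +x bottom edge — so the leg tops tuck under the beam, the beam's underside is 720 mm above the floor, and the feet are 539 mm apart outside-to-outside with the beam centred between them. The two leg pairs are set in 110 mm from either end of the beam.


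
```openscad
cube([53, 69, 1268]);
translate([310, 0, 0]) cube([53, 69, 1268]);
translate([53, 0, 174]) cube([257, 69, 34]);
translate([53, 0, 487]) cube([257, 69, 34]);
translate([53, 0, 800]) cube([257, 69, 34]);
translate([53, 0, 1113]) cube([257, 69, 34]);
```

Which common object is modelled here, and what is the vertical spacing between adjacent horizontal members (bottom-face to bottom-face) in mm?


A ladder. The rung spacing is 313 mm.

Two tall 53×69 posts with 4 short bars between them — a ladder. Adjacent rungs sit at z = 174 and z = 487, so the spacing is 487 − 174 = 313 mm.


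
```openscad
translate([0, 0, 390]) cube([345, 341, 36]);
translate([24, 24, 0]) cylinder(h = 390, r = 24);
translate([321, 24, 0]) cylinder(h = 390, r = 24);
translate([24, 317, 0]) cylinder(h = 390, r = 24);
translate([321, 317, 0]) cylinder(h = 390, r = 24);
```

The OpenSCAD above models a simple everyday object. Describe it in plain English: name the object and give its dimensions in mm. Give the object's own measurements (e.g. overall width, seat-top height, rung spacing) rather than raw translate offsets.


A simple wooden stool: a rectangular seat 345 mm (x) by 341 mm (y), 36 mm thick, top face at z = 426 mm, on four round legs, each 48 mm in diameter. The legs rest on z = 0, each leg's axis is inset half a diameter from the nearest pair of seat edges (so the leg's bounding box is flush with the corner).


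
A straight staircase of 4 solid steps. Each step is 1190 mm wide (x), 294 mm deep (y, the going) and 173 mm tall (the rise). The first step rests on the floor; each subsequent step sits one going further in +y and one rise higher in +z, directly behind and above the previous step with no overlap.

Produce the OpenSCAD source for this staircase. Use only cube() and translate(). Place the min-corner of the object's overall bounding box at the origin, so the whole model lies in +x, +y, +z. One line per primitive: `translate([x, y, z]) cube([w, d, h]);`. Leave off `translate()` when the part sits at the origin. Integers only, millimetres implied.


cube([1190, 294, 173]);
translate([0, 294, 173]) cube([1190, 294, 173]);
translate([0, 588, 346]) cube([1190, 294, 173]);
translate([0, 882, 519]) cube([1190, 294, 173]);


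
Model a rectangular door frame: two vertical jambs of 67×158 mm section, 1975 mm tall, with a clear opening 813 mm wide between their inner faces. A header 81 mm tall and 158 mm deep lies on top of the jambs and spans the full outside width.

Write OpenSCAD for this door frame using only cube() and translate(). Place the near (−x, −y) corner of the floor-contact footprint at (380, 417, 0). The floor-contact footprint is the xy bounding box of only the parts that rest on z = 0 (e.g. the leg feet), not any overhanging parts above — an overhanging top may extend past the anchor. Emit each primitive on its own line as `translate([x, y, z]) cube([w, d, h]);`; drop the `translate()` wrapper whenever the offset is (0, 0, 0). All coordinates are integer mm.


translate([380, 417, 0]) cube([67, 158, 1975]);
translate([1260, 417, 0]) cube([67, 158, 1975]);
translate([380, 417, 1975]) cube([947, 158, 81]);


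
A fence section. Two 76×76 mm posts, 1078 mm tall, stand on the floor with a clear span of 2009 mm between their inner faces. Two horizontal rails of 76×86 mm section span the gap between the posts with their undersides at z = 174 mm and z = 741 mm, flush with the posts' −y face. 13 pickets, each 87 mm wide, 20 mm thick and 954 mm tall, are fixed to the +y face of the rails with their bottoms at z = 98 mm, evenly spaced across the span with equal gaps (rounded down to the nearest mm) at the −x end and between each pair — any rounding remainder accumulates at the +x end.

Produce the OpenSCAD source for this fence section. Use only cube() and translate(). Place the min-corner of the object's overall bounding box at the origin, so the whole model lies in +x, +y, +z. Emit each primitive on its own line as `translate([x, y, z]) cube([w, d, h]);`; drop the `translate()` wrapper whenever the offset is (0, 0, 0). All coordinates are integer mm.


cube([76, 76, 1078]);
translate([2085, 0, 0]) cube([76, 76, 1078]);
translate([76, 0, 174]) cube([2009, 76, 86]);
translate([76, 0, 741]) cube([2009, 76, 86]);
translate([138, 76, 98]) cube([87, 20, 954]);
translate([287, 76, 98]) cube([87, 20, 954]);
translate([436, 76, 98]) cube([87, 20, 954]);
translate([585, 76, 98]) cube([87, 20, 954]);
translate([734, 76, 98]) cube([87, 20, 954]);
translate([883, 76, 98]) cube([87, 20, 954]);
translate([1032, 76, 98]) cube([87, 20, 954]);
translate([1181, 76, 98]) cube([87, 20, 954]);
translate([1330, 76, 98]) cube([87, 20, 954]);
translate([1479, 76, 98]) cube([87, 20, 954]);
translate([1628, 76, 98]) cube([87, 20, 954]);
translate([1777, 76, 98]) cube([87, 20, 954]);
translate([1926, 76, 98]) cube([87, 20, 954]);


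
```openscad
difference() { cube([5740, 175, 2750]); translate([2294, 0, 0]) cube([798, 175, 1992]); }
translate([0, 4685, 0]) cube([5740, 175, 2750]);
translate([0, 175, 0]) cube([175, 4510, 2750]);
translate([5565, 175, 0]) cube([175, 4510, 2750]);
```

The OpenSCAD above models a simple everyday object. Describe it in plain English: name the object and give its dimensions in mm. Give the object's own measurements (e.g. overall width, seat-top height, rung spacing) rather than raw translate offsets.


A single room: four walls, each 2750 mm tall and 175 mm thick, enclosing an outside footprint 5740×4860 mm (x × y), no floor or roof. The front and back walls (−y and +y sides) run the full x-width; the side walls fit between their inner faces. A door opening 798 mm wide and 1992 mm tall is cut through the front wall from the floor up, its −x edge 2294 mm from the wall's −x end.


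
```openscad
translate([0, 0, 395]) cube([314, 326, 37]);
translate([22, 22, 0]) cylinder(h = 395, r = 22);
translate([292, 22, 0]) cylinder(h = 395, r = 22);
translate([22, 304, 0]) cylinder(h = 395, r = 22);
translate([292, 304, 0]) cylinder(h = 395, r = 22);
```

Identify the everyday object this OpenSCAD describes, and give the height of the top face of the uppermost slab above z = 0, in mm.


A stool. The seat height is 432 mm.

A 314×326×37 slab at z = 395 on four corner cylinders — a stool. The seat top is 395 + 37 = 432 mm.


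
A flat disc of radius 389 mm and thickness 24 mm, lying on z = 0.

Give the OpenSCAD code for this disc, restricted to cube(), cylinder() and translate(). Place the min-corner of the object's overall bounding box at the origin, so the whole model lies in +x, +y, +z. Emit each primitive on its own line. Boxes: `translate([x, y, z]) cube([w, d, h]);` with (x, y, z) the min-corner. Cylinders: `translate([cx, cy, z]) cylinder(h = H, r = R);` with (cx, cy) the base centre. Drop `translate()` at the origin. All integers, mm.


translate([389, 389, 0]) cylinder(h = 24, r = 389);


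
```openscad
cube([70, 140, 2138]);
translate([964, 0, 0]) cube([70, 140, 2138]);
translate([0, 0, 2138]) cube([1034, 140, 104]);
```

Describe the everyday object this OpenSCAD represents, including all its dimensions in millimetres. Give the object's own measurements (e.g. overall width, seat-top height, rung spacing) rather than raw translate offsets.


A door frame. The clear opening is 894 mm wide and 2138 mm high. Two 70 mm wide jambs, 140 mm deep, stand either side of the opening from the floor to the top of the opening. A 104 mm thick head sits across the top of both jambs, spanning the full outside width of the frame.


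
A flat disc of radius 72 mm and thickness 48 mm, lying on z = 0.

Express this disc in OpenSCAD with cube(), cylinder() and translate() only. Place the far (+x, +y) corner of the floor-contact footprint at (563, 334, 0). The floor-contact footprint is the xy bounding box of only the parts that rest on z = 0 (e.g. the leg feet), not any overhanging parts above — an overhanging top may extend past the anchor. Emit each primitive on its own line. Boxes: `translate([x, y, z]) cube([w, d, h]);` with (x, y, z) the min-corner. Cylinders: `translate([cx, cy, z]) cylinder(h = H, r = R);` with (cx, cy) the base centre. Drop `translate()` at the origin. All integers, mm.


translate([491, 262, 0]) cylinder(h = 48, r = 72);


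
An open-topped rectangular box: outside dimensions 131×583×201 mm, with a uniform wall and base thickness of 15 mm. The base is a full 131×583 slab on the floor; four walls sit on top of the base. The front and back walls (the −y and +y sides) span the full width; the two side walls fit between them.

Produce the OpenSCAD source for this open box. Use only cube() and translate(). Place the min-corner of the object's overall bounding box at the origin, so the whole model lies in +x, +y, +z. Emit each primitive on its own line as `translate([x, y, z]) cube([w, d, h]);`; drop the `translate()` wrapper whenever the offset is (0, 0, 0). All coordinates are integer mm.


cube([131, 583, 15]);
translate([0, 0, 15]) cube([131, 15, 186]);
translate([0, 568, 15]) cube([131, 15, 186]);
translate([0, 15, 15]) cube([15, 553, 186]);
translate([116, 15, 15]) cube([15, 553, 186]);


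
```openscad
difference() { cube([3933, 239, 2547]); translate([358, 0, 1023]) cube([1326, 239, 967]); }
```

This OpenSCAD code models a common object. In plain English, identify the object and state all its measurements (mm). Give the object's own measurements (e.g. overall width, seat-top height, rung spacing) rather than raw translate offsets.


A wall 3933 mm long (x), 239 mm thick (y), 2547 mm tall, with a rectangular window opening cut through it. The opening is 1326 mm wide and 967 mm tall; its sill is at z = 1023 mm and its near (−x) edge is 358 mm from the wall's −x end. The opening passes through the full wall thickness.


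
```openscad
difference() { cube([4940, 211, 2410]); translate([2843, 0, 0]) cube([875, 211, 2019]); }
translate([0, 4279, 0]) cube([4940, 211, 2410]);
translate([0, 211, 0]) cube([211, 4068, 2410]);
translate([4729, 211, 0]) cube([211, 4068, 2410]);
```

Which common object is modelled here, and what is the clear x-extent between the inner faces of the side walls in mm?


A single room. The interior width is 4518 mm.

Four walls enclosing a rectangle with a door in the front wall — a room. Outside width 4940 minus two 211 mm walls gives 4518 mm.


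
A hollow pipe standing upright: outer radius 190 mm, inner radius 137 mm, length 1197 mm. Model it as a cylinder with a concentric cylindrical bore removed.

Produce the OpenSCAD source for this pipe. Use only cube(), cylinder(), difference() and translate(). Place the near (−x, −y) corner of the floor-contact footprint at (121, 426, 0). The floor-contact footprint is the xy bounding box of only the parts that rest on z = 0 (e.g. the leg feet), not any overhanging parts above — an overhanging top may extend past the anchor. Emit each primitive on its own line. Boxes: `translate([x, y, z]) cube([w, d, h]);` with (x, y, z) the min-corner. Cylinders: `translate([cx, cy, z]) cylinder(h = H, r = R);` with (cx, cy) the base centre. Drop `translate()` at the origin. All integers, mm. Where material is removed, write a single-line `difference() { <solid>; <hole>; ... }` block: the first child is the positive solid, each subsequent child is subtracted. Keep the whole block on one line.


difference() { translate([311, 616, 0]) cylinder(h = 1197, r = 190); translate([311, 616, 0]) cylinder(h = 1197, r = 137); }


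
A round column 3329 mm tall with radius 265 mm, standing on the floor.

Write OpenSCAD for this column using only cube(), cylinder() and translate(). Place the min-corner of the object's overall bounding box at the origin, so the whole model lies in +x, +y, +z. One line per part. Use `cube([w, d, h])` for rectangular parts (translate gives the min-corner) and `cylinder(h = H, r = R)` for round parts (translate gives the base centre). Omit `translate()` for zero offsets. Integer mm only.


translate([265, 265, 0]) cylinder(h = 3329, r = 265);


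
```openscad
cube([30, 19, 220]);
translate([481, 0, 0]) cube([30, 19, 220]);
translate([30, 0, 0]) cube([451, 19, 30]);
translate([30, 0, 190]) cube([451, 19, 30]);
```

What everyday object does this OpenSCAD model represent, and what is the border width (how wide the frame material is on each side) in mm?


A picture frame. The border width is 30 mm.

Four thin pieces enclosing a rectangular opening — a picture frame. The two full-height stiles are 220 mm tall; the top rail sits at z = 190 and is 30 mm tall, so the border above the opening is 220 − 190 = 30 mm, matching the stile x-width.


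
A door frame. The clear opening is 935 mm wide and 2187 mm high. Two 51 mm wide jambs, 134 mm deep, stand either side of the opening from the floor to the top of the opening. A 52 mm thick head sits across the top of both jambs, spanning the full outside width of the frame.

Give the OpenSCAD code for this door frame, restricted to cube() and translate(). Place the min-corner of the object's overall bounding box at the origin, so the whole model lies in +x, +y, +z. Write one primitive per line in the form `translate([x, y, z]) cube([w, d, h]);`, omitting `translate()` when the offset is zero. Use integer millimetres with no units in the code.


cube([51, 134, 2187]);
translate([986, 0, 0]) cube([51, 134, 2187]);
translate([0, 0, 2187]) cube([1037, 134, 52]);


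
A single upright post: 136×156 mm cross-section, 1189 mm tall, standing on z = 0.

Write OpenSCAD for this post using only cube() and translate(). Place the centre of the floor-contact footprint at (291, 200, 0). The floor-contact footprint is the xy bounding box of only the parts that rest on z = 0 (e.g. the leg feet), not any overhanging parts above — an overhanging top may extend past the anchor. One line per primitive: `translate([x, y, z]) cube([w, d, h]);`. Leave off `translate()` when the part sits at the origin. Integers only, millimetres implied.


translate([223, 122, 0]) cube([136, 156, 1189]);


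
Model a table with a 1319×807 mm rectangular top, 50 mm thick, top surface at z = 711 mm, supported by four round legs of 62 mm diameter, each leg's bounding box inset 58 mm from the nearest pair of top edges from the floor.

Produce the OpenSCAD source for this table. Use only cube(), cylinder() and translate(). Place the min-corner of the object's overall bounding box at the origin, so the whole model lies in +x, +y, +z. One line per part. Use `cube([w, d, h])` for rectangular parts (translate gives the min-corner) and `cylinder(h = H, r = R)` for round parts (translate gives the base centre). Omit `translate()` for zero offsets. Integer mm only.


translate([0, 0, 661]) cube([1319, 807, 50]);
translate([89, 89, 0]) cylinder(h = 661, r = 31);
translate([1230, 89, 0]) cylinder(h = 661, r = 31);
translate([89, 718, 0]) cylinder(h = 661, r = 31);
translate([1230, 718, 0]) cylinder(h = 661, r = 31);


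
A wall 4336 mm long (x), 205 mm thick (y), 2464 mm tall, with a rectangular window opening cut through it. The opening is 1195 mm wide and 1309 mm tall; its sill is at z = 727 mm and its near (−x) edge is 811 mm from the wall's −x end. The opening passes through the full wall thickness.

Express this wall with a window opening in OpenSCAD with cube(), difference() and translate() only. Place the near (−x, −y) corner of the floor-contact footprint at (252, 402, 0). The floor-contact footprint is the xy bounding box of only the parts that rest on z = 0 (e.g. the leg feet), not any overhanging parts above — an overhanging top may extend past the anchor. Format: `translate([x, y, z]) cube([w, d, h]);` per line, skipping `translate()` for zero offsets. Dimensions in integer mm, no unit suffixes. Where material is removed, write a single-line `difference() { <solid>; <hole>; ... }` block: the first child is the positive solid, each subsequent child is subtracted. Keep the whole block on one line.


difference() { translate([252, 402, 0]) cube([4336, 205, 2464]); translate([1063, 402, 727]) cube([1195, 205, 1309]); }


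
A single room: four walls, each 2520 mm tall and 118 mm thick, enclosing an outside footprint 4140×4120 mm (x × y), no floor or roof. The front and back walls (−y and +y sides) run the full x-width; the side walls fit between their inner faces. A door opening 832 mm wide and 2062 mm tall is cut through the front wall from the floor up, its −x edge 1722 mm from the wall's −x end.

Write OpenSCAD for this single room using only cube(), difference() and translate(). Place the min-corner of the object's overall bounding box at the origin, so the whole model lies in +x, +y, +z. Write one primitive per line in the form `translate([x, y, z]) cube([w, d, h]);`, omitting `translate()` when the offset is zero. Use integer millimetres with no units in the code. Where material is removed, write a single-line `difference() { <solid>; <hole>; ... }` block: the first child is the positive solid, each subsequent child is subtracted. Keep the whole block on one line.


difference() { cube([4140, 118, 2520]); translate([1722, 0, 0]) cube([832, 118, 2062]); }
translate([0, 4002, 0]) cube([4140, 118, 2520]);
translate([0, 118, 0]) cube([118, 3884, 2520]);
translate([4022, 118, 0]) cube([118, 3884, 2520]);


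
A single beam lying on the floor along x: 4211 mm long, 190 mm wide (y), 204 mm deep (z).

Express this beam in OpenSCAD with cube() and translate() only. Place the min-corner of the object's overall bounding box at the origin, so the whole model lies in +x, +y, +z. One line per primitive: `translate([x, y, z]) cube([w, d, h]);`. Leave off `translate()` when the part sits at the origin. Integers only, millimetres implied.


cube([4211, 190, 204]);


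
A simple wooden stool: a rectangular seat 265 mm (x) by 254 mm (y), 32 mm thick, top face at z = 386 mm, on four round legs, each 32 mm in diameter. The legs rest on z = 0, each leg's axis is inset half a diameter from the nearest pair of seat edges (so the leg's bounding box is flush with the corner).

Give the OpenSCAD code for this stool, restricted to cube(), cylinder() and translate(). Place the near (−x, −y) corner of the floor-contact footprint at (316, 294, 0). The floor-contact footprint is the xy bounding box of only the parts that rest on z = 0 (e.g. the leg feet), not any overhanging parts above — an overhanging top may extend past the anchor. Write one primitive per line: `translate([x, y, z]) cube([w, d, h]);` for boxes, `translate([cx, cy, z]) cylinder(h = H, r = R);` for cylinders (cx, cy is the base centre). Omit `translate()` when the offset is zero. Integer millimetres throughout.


translate([316, 294, 354]) cube([265, 254, 32]);
translate([332, 310, 0]) cylinder(h = 354, r = 16);
translate([565, 310, 0]) cylinder(h = 354, r = 16);
translate([332, 532, 0]) cylinder(h = 354, r = 16);
translate([565, 532, 0]) cylinder(h = 354, r = 16);


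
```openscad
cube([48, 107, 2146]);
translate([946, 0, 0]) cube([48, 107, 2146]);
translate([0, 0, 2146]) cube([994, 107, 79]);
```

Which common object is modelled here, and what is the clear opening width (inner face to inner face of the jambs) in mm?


A door frame. The clear opening width is 898 mm.

Two 2146 mm tall posts with a header on top — a door frame. The left jamb is 48 mm wide at x = 0; the right jamb starts at x = 946. The clear opening is 946 − 48 = 898 mm.


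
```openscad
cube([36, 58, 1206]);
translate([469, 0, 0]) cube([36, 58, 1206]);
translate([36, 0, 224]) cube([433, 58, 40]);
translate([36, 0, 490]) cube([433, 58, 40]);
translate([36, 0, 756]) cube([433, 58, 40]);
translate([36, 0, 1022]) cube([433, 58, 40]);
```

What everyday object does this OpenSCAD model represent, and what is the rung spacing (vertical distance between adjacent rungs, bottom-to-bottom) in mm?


A ladder. The rung spacing is 266 mm.

Two tall 36×58 posts with 4 short bars between them — a ladder. Adjacent rungs sit at z = 224 and z = 490, so the spacing is 490 − 224 = 266 mm.


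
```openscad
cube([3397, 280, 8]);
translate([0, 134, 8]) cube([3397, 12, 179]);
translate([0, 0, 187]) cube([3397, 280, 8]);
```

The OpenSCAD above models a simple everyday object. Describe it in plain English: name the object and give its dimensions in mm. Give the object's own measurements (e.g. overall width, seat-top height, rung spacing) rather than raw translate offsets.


An I-beam lying along x, 3397 mm long. Overall section height 195 mm. Two flanges 280 mm wide (y) and 8 mm thick, one on the floor and one at the top; a web 12 mm thick runs between them, centred on the flange width.


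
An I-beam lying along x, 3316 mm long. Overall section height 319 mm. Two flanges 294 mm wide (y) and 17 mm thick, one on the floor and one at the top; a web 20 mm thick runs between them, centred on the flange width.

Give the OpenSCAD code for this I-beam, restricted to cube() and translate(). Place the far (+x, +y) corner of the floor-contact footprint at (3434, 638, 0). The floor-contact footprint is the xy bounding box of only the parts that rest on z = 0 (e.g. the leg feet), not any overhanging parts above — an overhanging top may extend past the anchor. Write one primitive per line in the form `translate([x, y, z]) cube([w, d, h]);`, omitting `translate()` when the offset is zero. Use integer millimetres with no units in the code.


translate([118, 344, 0]) cube([3316, 294, 17]);
translate([118, 481, 17]) cube([3316, 20, 285]);
translate([118, 344, 302]) cube([3316, 294, 17]);


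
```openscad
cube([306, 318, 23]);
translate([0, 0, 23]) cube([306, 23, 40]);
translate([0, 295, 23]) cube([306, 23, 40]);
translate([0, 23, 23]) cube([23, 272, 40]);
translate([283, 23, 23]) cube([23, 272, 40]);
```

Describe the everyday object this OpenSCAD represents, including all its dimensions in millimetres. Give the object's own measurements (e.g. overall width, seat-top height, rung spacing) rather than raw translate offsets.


An open-topped rectangular box: outside dimensions 306×318×63 mm, with a uniform wall and base thickness of 23 mm. The base is a full 306×318 slab on the floor; four walls sit on top of the base. The front and back walls (the −y and +y sides) span the full width; the two side walls fit between them.


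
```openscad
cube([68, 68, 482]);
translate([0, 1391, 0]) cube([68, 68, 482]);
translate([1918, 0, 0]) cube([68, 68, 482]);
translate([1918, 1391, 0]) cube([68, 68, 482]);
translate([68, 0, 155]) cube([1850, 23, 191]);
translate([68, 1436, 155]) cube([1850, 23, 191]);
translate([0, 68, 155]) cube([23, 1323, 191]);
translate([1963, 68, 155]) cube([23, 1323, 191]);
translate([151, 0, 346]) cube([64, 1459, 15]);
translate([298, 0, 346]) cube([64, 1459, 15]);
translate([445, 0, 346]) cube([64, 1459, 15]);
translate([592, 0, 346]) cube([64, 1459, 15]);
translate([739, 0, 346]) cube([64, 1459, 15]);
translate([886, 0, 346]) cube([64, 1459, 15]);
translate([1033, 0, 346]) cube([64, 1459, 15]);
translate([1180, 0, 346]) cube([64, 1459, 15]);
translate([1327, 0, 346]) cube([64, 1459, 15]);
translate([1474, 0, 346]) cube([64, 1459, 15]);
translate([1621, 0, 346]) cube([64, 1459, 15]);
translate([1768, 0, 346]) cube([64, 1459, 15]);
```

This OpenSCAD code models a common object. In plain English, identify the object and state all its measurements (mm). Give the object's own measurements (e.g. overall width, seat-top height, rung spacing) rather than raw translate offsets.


A bed frame 1986 mm long (x) by 1459 mm wide (y). Four 68×68 mm corner posts, 482 mm tall, at the corners of the footprint. Four rails of 23 mm thickness and 191 mm height run between adjacent posts with their undersides at z = 155 mm, their outer faces flush with the outside of the frame (the two x-running rails run between the posts' inner faces; the two y-running rails run between the posts' inner faces). 12 slats, each 64 mm wide (x) and 15 mm thick, lie across the top of the two x-running rails, running the full 1459 mm width of the frame in y; along x they sit between the end posts with a 83 mm gap after the −x posts and between neighbouring slats, leaving 86 mm before the +x posts.


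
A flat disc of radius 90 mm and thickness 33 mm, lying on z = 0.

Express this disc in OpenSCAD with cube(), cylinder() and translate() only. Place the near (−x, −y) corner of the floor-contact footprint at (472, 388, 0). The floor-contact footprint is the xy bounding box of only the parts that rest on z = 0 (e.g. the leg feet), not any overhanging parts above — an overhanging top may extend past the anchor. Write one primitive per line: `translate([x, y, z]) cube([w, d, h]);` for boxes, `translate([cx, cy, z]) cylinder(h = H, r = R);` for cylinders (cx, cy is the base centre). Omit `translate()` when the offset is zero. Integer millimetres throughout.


translate([562, 478, 0]) cylinder(h = 33, r = 90);


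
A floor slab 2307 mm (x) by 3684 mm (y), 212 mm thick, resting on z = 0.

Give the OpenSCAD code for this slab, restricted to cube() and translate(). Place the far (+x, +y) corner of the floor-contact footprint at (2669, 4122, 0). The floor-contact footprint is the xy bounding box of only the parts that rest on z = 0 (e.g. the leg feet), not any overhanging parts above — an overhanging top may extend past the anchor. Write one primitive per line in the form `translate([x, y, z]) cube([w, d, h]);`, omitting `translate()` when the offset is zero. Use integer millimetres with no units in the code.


translate([362, 438, 0]) cube([2307, 3684, 212]);


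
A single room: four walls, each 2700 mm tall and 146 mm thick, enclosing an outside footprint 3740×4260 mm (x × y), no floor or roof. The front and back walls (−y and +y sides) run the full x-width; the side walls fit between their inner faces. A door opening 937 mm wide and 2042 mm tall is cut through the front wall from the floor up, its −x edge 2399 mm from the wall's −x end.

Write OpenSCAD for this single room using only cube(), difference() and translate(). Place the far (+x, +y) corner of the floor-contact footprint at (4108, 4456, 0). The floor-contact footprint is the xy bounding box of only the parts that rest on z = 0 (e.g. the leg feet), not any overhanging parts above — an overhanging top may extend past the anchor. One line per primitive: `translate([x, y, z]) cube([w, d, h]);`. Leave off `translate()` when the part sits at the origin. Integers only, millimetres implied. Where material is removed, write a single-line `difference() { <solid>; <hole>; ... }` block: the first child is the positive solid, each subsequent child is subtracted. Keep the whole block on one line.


difference() { translate([368, 196, 0]) cube([3740, 146, 2700]); translate([2767, 196, 0]) cube([937, 146, 2042]); }
translate([368, 4310, 0]) cube([3740, 146, 2700]);
translate([368, 342, 0]) cube([146, 3968, 2700]);
translate([3962, 342, 0]) cube([146, 3968, 2700]);


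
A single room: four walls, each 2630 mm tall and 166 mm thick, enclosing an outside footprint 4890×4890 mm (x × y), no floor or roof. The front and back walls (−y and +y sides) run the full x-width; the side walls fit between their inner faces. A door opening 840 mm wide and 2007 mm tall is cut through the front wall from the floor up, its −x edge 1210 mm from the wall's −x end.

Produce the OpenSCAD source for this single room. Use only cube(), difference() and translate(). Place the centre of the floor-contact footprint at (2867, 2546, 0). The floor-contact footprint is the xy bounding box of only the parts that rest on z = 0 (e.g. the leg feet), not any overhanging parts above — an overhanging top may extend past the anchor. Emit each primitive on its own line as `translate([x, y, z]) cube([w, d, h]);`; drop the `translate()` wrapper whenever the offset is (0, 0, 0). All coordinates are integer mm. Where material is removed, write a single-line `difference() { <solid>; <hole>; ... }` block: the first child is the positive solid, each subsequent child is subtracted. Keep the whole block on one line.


difference() { translate([422, 101, 0]) cube([4890, 166, 2630]); translate([1632, 101, 0]) cube([840, 166, 2007]); }
translate([422, 4825, 0]) cube([4890, 166, 2630]);
translate([422, 267, 0]) cube([166, 4558, 2630]);
translate([5146, 267, 0]) cube([166, 4558, 2630]);


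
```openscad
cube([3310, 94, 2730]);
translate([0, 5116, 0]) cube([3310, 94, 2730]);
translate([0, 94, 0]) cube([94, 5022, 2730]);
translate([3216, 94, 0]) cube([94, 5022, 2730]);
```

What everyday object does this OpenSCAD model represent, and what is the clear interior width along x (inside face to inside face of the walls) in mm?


A house (or room) frame. The interior width is 3122 mm.

Four 2730 mm walls enclosing a rectangle with no floor or roof — a room or house frame. Outside width is 3310 mm and wall thickness is 94 mm, so the interior width is 3310 − 2 × 94 = 3122 mm.


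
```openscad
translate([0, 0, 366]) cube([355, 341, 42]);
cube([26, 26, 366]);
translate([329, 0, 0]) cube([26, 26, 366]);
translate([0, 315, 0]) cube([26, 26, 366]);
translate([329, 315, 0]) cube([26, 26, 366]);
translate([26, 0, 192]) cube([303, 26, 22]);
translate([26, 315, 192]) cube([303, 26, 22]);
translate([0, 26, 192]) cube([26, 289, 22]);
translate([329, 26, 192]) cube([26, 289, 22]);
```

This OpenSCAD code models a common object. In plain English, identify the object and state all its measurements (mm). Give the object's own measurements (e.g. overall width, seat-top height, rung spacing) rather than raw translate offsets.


A four-legged stool. The seat is a 355×341×42 mm slab whose top surface is at z = 408 mm; four square legs, each 26×26 mm in cross-section, run from the floor (z = 0) to the underside of the seat, each flush with a corner of the seat. Four stretchers, 26 mm wide and 22 mm tall, connect adjacent legs with their undersides at z = 192 mm, each running between the inner faces of the legs it joins and aligned with the legs' outer faces on the other axis.


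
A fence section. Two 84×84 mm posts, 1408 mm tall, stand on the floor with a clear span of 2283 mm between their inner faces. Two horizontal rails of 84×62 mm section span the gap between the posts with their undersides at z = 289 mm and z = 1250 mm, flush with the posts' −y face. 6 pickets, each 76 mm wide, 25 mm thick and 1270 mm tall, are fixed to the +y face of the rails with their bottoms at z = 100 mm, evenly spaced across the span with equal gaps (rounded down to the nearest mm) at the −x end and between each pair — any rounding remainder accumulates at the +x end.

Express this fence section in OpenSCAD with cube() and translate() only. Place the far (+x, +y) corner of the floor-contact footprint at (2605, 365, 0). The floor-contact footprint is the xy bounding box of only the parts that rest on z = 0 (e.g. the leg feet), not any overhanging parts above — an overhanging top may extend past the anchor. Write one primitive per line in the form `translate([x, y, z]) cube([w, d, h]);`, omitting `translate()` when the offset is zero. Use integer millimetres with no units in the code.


translate([154, 281, 0]) cube([84, 84, 1408]);
translate([2521, 281, 0]) cube([84, 84, 1408]);
translate([238, 281, 289]) cube([2283, 84, 62]);
translate([238, 281, 1250]) cube([2283, 84, 62]);
translate([499, 365, 100]) cube([76, 25, 1270]);
translate([836, 365, 100]) cube([76, 25, 1270]);
translate([1173, 365, 100]) cube([76, 25, 1270]);
translate([1510, 365, 100]) cube([76, 25, 1270]);
translate([1847, 365, 100]) cube([76, 25, 1270]);
translate([2184, 365, 100]) cube([76, 25, 1270]);


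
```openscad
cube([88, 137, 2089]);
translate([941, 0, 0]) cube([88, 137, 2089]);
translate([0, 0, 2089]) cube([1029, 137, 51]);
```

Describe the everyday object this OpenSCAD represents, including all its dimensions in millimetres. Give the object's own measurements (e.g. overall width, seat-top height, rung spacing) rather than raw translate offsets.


A door frame. The clear opening is 853 mm wide and 2089 mm high. Two 88 mm wide jambs, 137 mm deep, stand either side of the opening from the floor to the top of the opening. A 51 mm thick head sits across the top of both jambs, spanning the full outside width of the frame.


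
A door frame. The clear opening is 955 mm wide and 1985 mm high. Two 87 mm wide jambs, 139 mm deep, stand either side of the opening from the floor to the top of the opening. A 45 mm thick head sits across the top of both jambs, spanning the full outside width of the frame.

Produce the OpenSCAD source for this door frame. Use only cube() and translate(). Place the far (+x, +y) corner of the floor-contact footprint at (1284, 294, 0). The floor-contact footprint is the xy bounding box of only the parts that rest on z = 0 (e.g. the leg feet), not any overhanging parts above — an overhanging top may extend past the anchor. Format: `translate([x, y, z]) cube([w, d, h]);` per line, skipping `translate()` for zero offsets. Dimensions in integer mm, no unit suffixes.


translate([155, 155, 0]) cube([87, 139, 1985]);
translate([1197, 155, 0]) cube([87, 139, 1985]);
translate([155, 155, 1985]) cube([1129, 139, 45]);


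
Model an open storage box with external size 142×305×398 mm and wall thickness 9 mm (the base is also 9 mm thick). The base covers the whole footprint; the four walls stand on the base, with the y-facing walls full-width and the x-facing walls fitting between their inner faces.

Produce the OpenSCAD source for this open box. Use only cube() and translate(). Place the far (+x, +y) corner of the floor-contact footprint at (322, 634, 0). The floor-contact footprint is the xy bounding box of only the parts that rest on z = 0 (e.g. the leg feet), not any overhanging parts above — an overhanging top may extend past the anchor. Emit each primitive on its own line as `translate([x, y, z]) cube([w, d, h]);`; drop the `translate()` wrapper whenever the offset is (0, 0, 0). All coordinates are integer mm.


translate([180, 329, 0]) cube([142, 305, 9]);
translate([180, 329, 9]) cube([142, 9, 389]);
translate([180, 625, 9]) cube([142, 9, 389]);
translate([180, 338, 9]) cube([9, 287, 389]);
translate([313, 338, 9]) cube([9, 287, 389]);


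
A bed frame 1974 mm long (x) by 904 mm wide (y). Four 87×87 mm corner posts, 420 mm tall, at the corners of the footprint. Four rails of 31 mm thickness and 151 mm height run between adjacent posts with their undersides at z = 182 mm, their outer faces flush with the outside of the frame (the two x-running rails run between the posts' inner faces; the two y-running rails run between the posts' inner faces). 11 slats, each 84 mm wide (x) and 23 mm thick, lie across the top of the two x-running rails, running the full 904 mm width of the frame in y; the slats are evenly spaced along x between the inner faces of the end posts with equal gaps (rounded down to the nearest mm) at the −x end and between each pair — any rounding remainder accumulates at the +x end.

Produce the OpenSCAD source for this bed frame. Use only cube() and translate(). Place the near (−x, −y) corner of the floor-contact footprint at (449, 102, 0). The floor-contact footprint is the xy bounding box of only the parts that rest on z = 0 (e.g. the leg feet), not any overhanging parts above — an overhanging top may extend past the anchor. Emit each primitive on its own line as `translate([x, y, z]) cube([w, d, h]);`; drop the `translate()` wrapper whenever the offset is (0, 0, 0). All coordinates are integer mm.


// slat z = rail_z + rail_h = 182 + 151 = 333
// slat gap = ⌊(1800 − 11·84) / 12⌋ = 73
translate([449, 102, 0]) cube([87, 87, 420]);
translate([449, 919, 0]) cube([87, 87, 420]);
translate([2336, 102, 0]) cube([87, 87, 420]);
translate([2336, 919, 0]) cube([87, 87, 420]);
translate([536, 102, 182]) cube([1800, 31, 151]);
translate([536, 975, 182]) cube([1800, 31, 151]);
translate([449, 189, 182]) cube([31, 730, 151]);
translate([2392, 189, 182]) cube([31, 730, 151]);
translate([609, 102, 333]) cube([84, 904, 23]);
translate([766, 102, 333]) cube([84, 904, 23]);
translate([923, 102, 333]) cube([84, 904, 23]);
translate([1080, 102, 333]) cube([84, 904, 23]);
translate([1237, 102, 333]) cube([84, 904, 23]);
translate([1394, 102, 333]) cube([84, 904, 23]);
translate([1551, 102, 333]) cube([84, 904, 23]);
translate([1708, 102, 333]) cube([84, 904, 23]);
translate([1865, 102, 333]) cube([84, 904, 23]);
translate([2022, 102, 333]) cube([84, 904, 23]);
translate([2179, 102, 333]) cube([84, 904, 23]);
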